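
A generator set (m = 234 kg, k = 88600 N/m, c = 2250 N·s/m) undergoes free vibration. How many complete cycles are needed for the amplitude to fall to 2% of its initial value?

3 cycles

ζ = c/(2√(km)) = 2250/(2√(88600 × 234)) = 2250/9107 = 0.2471.
Logarithmic decrement δ = 2πζ/√(1 − ζ²) = 2π × 0.2471/√(1 − 0.0610) = 1.602.
x_n/x₀ = e^(−nδ) ≤ 0.02; take ln: n ≥ ln(1/0.02)/δ = 3.912/1.602 = 2.442.
So 3 complete cycles are required.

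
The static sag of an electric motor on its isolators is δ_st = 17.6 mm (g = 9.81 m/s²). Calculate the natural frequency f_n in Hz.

3.76 Hz

ω_n = √(g/δ_st) = √(9.81/0.0176) = √557.4 = 23.61 rad/s.
f_n = ω_n/(2π) = 23.61/6.283 = 3.757 Hz.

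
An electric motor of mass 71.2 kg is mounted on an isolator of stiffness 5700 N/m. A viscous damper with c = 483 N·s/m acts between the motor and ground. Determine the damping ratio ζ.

0.379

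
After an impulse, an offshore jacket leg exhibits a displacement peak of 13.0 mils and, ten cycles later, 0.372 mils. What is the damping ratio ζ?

Logarithmic decrement δ = (1/n)·ln(x₀/x_n) = (1/10)·ln(13.0/0.372) = (1/10)·ln(34.95) = 0.3554.
ζ = δ/√(4π² + δ²) = 0.3554/√(39.48 + 0.126) = 0.3554/6.293 = 0.05647.

0.0565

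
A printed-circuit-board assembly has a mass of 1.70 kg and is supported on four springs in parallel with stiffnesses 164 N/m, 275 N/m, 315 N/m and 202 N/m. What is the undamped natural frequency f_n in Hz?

3.77 Hz

Parallel springs add: k_eq = 164 + 275 + 315 + 202 = 956.0 N/m.
ω_n = √(k_eq/m) = √(956.0/1.70) = √562.4 = 23.71 rad/s.
f_n = ω_n/(2π) = 23.71/6.283 = 3.774 Hz.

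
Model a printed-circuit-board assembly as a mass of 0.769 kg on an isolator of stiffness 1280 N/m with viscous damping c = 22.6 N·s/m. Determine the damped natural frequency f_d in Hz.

6.06 Hz

ω_n = √(k/m) = √(1280/0.769) = 40.80 rad/s.
Critical damping c_c = 2√(k·m) = 2√(1280 × 0.769) = 62.75 N·s/m, so ζ = c/c_c = 22.6/62.75 = 0.3602.
ω_d = ω_n√(1 − ζ²) = 40.80 × √(1 − 0.130) = 38.06 rad/s.
f_d = ω_d/(2π) = 6.057 Hz.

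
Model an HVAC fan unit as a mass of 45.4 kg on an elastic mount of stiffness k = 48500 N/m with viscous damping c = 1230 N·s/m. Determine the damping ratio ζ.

ω_n = √(k/m) = √(48500/45.4) = 32.68 rad/s.
Critical damping c_c = 2√(k·m) = 2√(48500 × 45.4) = 2968 N·s/m, so ζ = c/c_c = 1230/2968 = 0.4145.

0.414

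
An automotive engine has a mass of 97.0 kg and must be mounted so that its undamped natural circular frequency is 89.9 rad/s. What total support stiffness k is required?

k = m·ω_n² = 97.0 × 89.90² = 97.0 × 8082 = 784000 N/m.

784000 N/m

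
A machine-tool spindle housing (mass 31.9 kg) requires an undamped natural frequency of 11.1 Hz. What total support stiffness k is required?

ω_n = 2πf_n = 2π × 11.1 = 69.74 rad/s.
k = m·ω_n² = 31.9 × 69.74² = 31.9 × 4864 = 155200 N/m.

155000 N/m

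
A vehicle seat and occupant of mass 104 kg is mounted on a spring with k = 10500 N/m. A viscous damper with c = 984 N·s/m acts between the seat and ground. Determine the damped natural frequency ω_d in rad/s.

8.86 rad/s

ω_n = √(k/m) = √(10500/104) = 10.05 rad/s.
Critical damping c_c = 2√(k·m) = 2√(10500 × 104) = 2090 N·s/m, so ζ = c/c_c = 984/2090 = 0.4708.
ω_d = ω_n√(1 − ζ²) = 10.05 × √(1 − 0.222) = 8.865 rad/s.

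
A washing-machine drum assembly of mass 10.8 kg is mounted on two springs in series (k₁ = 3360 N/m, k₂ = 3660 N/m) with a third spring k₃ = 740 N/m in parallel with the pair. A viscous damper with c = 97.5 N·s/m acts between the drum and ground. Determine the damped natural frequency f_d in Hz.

2.31 Hz

Series pair: k_s = k₁k₂/(k₁+k₂) = (3360)(3660)/(3360 + 3660) = 1752 N/m. In parallel with k₃: k_eq = 1752 + 740 = 2492 N/m.
ω_n = √(k_eq/m) = √(2492/10.8) = 15.19 rad/s.
Critical damping c_c = 2√(k_eq·m) = 2√(2492 × 10.8) = 328.1 N·s/m, so ζ = c/c_c = 97.5/328.1 = 0.2972.
ω_d = ω_n√(1 − ζ²) = 15.19 × √(1 − 0.0883) = 14.50 rad/s.
f_d = ω_d/(2π) = 2.308 Hz.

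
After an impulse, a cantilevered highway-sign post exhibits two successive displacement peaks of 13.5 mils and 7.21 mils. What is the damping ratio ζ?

Logarithmic decrement δ = (1/n)·ln(x₀/x_n) = (1/1)·ln(13.5/7.21) = (1/1)·ln(1.872) = 0.6272.
ζ = δ/√(4π² + δ²) = 0.6272/√(39.48 + 0.393) = 0.6272/6.314 = 0.09933.

0.0993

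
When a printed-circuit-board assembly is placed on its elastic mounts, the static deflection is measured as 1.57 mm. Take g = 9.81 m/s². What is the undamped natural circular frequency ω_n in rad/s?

ω_n = √(g/δ_st) = √(9.81/0.00157) = √6248 = 79.05 rad/s.

79.0 rad/s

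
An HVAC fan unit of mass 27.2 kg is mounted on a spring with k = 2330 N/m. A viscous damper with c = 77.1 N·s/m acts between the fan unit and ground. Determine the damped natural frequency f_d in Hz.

1.46 Hz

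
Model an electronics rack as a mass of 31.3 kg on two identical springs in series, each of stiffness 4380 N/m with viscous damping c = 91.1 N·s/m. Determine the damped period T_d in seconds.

Series springs: 1/k_eq = 2/4380, so k_eq = 4380/2 = 2190 N/m.
ω_n = √(k_eq/m) = √(2190/31.3) = 8.365 rad/s.
Critical damping c_c = 2√(k_eq·m) = 2√(2190 × 31.3) = 523.6 N·s/m, so ζ = c/c_c = 91.1/523.6 = 0.1740.
ω_d = ω_n√(1 − ζ²) = 8.365 × √(1 − 0.0303) = 8.237 rad/s.
T_d = 2π/ω_d = 0.7628 s.

0.763 s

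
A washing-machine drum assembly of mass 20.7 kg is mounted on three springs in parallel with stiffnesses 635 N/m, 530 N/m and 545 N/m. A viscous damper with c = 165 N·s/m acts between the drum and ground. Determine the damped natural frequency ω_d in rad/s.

Parallel springs add: k_eq = 635 + 530 + 545 = 1710 N/m.
ω_n = √(k_eq/m) = √(1710/20.7) = 9.089 rad/s.
Critical damping c_c = 2√(k_eq·m) = 2√(1710 × 20.7) = 376.3 N·s/m, so ζ = c/c_c = 165/376.3 = 0.4385.
ω_d = ω_n√(1 − ζ²) = 9.089 × √(1 − 0.192) = 8.169 rad/s.

8.17 rad/s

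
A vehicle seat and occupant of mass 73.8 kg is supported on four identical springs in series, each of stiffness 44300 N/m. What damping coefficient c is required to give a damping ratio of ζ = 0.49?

886 N·s/m

Series springs: 1/k_eq = 4/44300, so k_eq = 44300/4 = 11080 N/m.
c_c = 2√(k_eq·m) = 2√(11080 × 73.8) = 1808 N·s/m.
c = ζ·c_c = 0.49 × 1808 = 886.0 N·s/m.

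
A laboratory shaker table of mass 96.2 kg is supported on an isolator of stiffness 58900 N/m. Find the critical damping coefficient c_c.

4760 N·s/m

c_c = 2√(k·m) = 2√(58900 × 96.2) = 2 × 2380 = 4761 N·s/m.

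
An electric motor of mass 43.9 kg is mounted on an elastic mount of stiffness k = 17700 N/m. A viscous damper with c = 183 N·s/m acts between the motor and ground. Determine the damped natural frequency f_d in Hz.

3.18 Hz

ω_n = √(k/m) = √(17700/43.9) = 20.08 rad/s.
Critical damping c_c = 2√(k·m) = 2√(17700 × 43.9) = 1763 N·s/m, so ζ = c/c_c = 183/1763 = 0.1038.
ω_d = ω_n√(1 − ζ²) = 20.08 × √(1 − 0.0108) = 19.97 rad/s.
f_d = ω_d/(2π) = 3.178 Hz.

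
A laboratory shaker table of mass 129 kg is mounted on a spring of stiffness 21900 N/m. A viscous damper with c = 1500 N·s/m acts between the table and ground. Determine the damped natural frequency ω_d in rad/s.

ω_n = √(k/m) = √(21900/129) = 13.03 rad/s.
Critical damping c_c = 2√(k·m) = 2√(21900 × 129) = 3362 N·s/m, so ζ = c/c_c = 1500/3362 = 0.4462.
ω_d = ω_n√(1 − ζ²) = 13.03 × √(1 − 0.199) = 11.66 rad/s.

11.7 rad/s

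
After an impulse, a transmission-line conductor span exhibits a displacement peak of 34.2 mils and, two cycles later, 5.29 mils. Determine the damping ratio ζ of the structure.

Logarithmic decrement δ = (1/n)·ln(x₀/x_n) = (1/2)·ln(34.2/5.29) = (1/2)·ln(6.465) = 0.9332.
ζ = δ/√(4π² + δ²) = 0.9332/√(39.48 + 0.871) = 0.9332/6.352 = 0.1469.

0.147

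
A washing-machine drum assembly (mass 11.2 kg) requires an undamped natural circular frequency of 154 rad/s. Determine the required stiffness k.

266000 N/m

k = m·ω_n² = 11.2 × 154.0² = 11.2 × 23720 = 265600 N/m.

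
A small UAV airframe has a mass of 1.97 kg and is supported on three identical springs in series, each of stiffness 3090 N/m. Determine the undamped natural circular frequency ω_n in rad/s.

22.9 rad/s

Series springs: 1/k_eq = 3/3090, so k_eq = 3090/3 = 1030 N/m.
ω_n = √(k_eq/m) = √(1030/1.97) = √522.8 = 22.87 rad/s.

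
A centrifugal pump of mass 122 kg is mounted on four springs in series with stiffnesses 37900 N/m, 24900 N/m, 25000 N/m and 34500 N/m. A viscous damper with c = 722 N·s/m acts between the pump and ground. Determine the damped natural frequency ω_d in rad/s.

Series springs: 1/k_eq = 1/37900 + 1/24900 + 1/25000 + 1/34500 = 0.0001355, so k_eq = 7378 N/m.
ω_n = √(k_eq/m) = √(7378/122) = 7.777 rad/s.
Critical damping c_c = 2√(k_eq·m) = 2√(7378 × 122) = 1898 N·s/m, so ζ = c/c_c = 722/1898 = 0.3805.
ω_d = ω_n√(1 − ζ²) = 7.777 × √(1 − 0.145) = 7.192 rad/s.

7.19 rad/s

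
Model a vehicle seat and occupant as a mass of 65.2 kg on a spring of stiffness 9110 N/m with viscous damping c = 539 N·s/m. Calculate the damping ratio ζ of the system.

0.350

ω_n = √(k/m) = √(9110/65.2) = 11.82 rad/s.
Critical damping c_c = 2√(k·m) = 2√(9110 × 65.2) = 1541 N·s/m, so ζ = c/c_c = 539/1541 = 0.3497.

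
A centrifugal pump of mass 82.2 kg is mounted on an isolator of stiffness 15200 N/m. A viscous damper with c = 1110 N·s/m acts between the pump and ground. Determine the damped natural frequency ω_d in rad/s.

11.8 rad/s

ω_n = √(k/m) = √(15200/82.2) = 13.60 rad/s.
Critical damping c_c = 2√(k·m) = 2√(15200 × 82.2) = 2236 N·s/m, so ζ = c/c_c = 1110/2236 = 0.4965.
ω_d = ω_n√(1 − ζ²) = 13.60 × √(1 − 0.247) = 11.80 rad/s.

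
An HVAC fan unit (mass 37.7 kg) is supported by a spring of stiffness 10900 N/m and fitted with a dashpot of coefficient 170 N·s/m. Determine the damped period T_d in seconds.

ω_n = √(k/m) = √(10900/37.7) = 17.00 rad/s.
Critical damping c_c = 2√(k·m) = 2√(10900 × 37.7) = 1282 N·s/m, so ζ = c/c_c = 170/1282 = 0.1326.
ω_d = ω_n√(1 − ζ²) = 17.00 × √(1 − 0.0176) = 16.85 rad/s.
T_d = 2π/ω_d = 0.3728 s.

0.373 s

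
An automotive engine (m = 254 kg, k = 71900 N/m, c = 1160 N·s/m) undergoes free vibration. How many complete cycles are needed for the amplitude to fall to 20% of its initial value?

2 cycles

ζ = c/(2√(km)) = 1160/(2√(71900 × 254)) = 1160/8547 = 0.1357.
Logarithmic decrement δ = 2πζ/√(1 − ζ²) = 2π × 0.1357/√(1 − 0.0184) = 0.8607.
x_n/x₀ = e^(−nδ) ≤ 0.2; take ln: n ≥ ln(1/0.2)/δ = 1.609/0.8607 = 1.870.
So 2 complete cycles are required.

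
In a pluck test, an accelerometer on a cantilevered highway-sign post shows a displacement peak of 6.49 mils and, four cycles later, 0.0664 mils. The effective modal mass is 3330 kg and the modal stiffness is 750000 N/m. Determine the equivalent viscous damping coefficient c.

17900 N·s/m

Logarithmic decrement δ = (1/n)·ln(x₀/x_n) = (1/4)·ln(6.49/0.0664) = (1/4)·ln(97.74) = 1.146.
ζ = δ/√(4π² + δ²) = 1.146/√(39.48 + 1.31) = 1.146/6.387 = 0.1794.
c = ζ · 2√(km) = 0.1794 × 2√(750000 × 3330) = 0.1794 × 99950 = 17930 N·s/m.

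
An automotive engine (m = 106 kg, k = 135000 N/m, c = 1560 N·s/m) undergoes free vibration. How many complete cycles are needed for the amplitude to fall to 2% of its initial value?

3 cycles

ζ = c/(2√(km)) = 1560/(2√(135000 × 106)) = 1560/7566 = 0.2062.
Logarithmic decrement δ = 2πζ/√(1 − ζ²) = 2π × 0.2062/√(1 − 0.0425) = 1.324.
x_n/x₀ = e^(−nδ) ≤ 0.02; take ln: n ≥ ln(1/0.02)/δ = 3.912/1.324 = 2.955.
So 3 complete cycles are required.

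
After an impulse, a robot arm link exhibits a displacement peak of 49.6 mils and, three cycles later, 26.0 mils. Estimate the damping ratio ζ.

Logarithmic decrement δ = (1/n)·ln(x₀/x_n) = (1/3)·ln(49.6/26.0) = (1/3)·ln(1.908) = 0.2153.
ζ = δ/√(4π² + δ²) = 0.2153/√(39.48 + 0.0464) = 0.2153/6.287 = 0.03425.

0.0342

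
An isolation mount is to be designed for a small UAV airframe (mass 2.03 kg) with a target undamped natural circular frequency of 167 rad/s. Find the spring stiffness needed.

k = m·ω_n² = 2.03 × 167.0² = 2.03 × 27890 = 56610 N/m.

56600 N/m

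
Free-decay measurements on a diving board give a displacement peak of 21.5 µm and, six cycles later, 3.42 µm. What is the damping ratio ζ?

Logarithmic decrement δ = (1/n)·ln(x₀/x_n) = (1/6)·ln(21.5/3.42) = (1/6)·ln(6.287) = 0.3064.
ζ = δ/√(4π² + δ²) = 0.3064/√(39.48 + 0.0939) = 0.3064/6.291 = 0.04871.

0.0487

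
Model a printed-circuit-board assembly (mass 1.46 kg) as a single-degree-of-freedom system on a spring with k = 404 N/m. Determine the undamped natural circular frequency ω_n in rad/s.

16.6 rad/s

ω_n = √(k/m) = √(404.0/1.46) = √276.7 = 16.63 rad/s.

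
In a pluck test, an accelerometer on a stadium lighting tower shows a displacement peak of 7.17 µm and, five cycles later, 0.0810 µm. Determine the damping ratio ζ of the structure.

Logarithmic decrement δ = (1/n)·ln(x₀/x_n) = (1/5)·ln(7.17/0.0810) = (1/5)·ln(88.52) = 0.8966.
ζ = δ/√(4π² + δ²) = 0.8966/√(39.48 + 0.804) = 0.8966/6.347 = 0.1413.

0.141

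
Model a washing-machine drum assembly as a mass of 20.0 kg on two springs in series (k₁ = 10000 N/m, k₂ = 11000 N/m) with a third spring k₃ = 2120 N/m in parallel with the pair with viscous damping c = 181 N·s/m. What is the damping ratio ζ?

0.236

Series pair: k_s = k₁k₂/(k₁+k₂) = (10000)(11000)/(10000 + 11000) = 5238 N/m. In parallel with k₃: k_eq = 5238 + 2120 = 7358 N/m.
ω_n = √(k_eq/m) = √(7358/20.0) = 19.18 rad/s.
Critical damping c_c = 2√(k_eq·m) = 2√(7358 × 20.0) = 767.2 N·s/m, so ζ = c/c_c = 181/767.2 = 0.2359.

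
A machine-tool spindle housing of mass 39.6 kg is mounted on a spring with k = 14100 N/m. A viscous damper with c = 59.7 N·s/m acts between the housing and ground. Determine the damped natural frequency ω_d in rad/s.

ω_n = √(k/m) = √(14100/39.6) = 18.87 rad/s.
Critical damping c_c = 2√(k·m) = 2√(14100 × 39.6) = 1494 N·s/m, so ζ = c/c_c = 59.7/1494 = 0.03995.
ω_d = ω_n√(1 − ζ²) = 18.87 × √(1 − 0.00160) = 18.85 rad/s.

18.9 rad/s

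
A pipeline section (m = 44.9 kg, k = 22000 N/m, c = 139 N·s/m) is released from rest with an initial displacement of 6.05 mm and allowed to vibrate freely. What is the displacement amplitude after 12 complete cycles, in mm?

ζ = c/(2√(km)) = 139/(2√(22000 × 44.9)) = 139/1988 = 0.06993.
Logarithmic decrement δ = 2πζ/√(1 − ζ²) = 2π × 0.06993/√(1 − 0.00489) = 0.4404.
After n cycles, x_n/x₀ = e^(−nδ), so x_12 = 6.05 × e^(−12 × 0.4404) = 6.05 × 0.005065 = 0.03064 mm.

0.0306 mm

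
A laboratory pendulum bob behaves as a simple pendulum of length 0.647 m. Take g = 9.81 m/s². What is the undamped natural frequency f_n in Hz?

0.620 Hz

For a simple pendulum ω_n = √(g/L) = √(9.81/0.647) = √15.16 = 3.894 rad/s.
f_n = ω_n/(2π) = 3.894/6.283 = 0.6197 Hz.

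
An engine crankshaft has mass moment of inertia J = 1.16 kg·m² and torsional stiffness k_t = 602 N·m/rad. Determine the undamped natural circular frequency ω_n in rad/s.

22.8 rad/s

ω_n = √(k_t/J) = √(602/1.16) = √519.0 = 22.78 rad/s.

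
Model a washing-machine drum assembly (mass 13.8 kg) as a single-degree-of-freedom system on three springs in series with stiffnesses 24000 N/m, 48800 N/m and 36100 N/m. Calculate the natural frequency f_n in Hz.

4.52 Hz

Series springs: 1/k_eq = 1/24000 + 1/48800 + 1/36100 = 8.986×10^-5, so k_eq = 11130 N/m.
ω_n = √(k_eq/m) = √(11130/13.8) = √806.4 = 28.40 rad/s.
f_n = ω_n/(2π) = 28.40/6.283 = 4.520 Hz.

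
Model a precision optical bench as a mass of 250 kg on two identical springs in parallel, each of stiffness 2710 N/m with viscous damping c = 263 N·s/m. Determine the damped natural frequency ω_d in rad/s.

4.63 rad/s

Parallel springs add: k_eq = 2 × 2710 = 5420 N/m.
ω_n = √(k_eq/m) = √(5420/250) = 4.656 rad/s.
Critical damping c_c = 2√(k_eq·m) = 2√(5420 × 250) = 2328 N·s/m, so ζ = c/c_c = 263/2328 = 0.1130.
ω_d = ω_n√(1 − ζ²) = 4.656 × √(1 − 0.0128) = 4.626 rad/s.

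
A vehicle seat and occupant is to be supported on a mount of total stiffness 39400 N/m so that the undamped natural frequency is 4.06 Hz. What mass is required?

ω_n = 2πf_n = 2π × 4.06 = 25.51 rad/s.
m = k/ω_n² = 39400/25.51² = 39400/650.7 = 60.55 kg.

60.5 kg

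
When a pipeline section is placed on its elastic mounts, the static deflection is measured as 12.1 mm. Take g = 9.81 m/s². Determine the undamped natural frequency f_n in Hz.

ω_n = √(g/δ_st) = √(9.81/0.0121) = √810.7 = 28.47 rad/s.
f_n = ω_n/(2π) = 28.47/6.283 = 4.532 Hz.

4.53 Hz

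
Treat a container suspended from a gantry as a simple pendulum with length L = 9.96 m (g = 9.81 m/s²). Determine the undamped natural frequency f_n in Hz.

0.158 Hz

For a simple pendulum ω_n = √(g/L) = √(9.81/9.96) = √0.9849 = 0.9924 rad/s.
f_n = ω_n/(2π) = 0.9924/6.283 = 0.1580 Hz.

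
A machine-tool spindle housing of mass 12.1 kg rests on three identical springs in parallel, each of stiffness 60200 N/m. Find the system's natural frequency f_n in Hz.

19.4 Hz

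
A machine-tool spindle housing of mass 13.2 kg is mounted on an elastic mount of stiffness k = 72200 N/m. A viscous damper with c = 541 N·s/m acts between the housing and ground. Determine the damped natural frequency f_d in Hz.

ω_n = √(k/m) = √(72200/13.2) = 73.96 rad/s.
Critical damping c_c = 2√(k·m) = 2√(72200 × 13.2) = 1952 N·s/m, so ζ = c/c_c = 541/1952 = 0.2771.
ω_d = ω_n√(1 − ζ²) = 73.96 × √(1 − 0.0768) = 71.06 rad/s.
f_d = ω_d/(2π) = 11.31 Hz.

11.3 Hz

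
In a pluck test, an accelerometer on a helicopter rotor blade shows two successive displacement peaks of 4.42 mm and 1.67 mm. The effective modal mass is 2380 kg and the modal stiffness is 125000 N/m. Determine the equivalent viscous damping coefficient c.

Logarithmic decrement δ = (1/n)·ln(x₀/x_n) = (1/1)·ln(4.42/1.67) = (1/1)·ln(2.647) = 0.9733.
ζ = δ/√(4π² + δ²) = 0.9733/√(39.48 + 0.947) = 0.9733/6.358 = 0.1531.
c = ζ · 2√(km) = 0.1531 × 2√(125000 × 2380) = 0.1531 × 34500 = 5281 N·s/m.

5280 N·s/m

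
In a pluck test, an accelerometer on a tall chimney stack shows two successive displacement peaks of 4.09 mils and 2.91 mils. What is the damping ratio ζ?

0.0541

Logarithmic decrement δ = (1/n)·ln(x₀/x_n) = (1/1)·ln(4.09/2.91) = (1/1)·ln(1.405) = 0.3404.
ζ = δ/√(4π² + δ²) = 0.3404/√(39.48 + 0.116) = 0.3404/6.292 = 0.05410.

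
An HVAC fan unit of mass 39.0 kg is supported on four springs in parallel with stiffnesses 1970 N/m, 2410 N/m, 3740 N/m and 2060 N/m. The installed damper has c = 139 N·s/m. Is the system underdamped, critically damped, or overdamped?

Parallel springs add: k_eq = 1970 + 2410 + 3740 + 2060 = 10180 N/m.
c_c = 2√(k_eq·m) = 1260 N·s/m; ζ = c/c_c = 139/1260 = 0.110.
Since ζ < 1 the system is underdamped.

underdamped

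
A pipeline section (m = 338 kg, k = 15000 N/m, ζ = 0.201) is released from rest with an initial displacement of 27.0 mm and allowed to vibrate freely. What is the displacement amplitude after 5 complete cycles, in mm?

0.0428 mm

Logarithmic decrement δ = 2πζ/√(1 − ζ²) = 2π × 0.2010/√(1 − 0.0404) = 1.289.
After n cycles, x_n/x₀ = e^(−nδ), so x_5 = 27.0 × e^(−5 × 1.289) = 27.0 × 0.001587 = 0.04284 mm.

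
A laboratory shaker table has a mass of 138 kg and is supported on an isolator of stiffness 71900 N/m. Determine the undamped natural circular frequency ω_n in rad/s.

ω_n = √(k/m) = √(71900/138) = √521.0 = 22.83 rad/s.

22.8 rad/s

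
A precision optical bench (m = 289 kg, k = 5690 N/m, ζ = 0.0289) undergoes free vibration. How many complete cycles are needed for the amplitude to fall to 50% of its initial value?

Logarithmic decrement δ = 2πζ/√(1 − ζ²) = 2π × 0.02890/√(1 − 0.000835) = 0.1817.
x_n/x₀ = e^(−nδ) ≤ 0.5; take ln: n ≥ ln(1/0.5)/δ = 0.6931/0.1817 = 3.816.
So 4 complete cycles are required.

4 cycles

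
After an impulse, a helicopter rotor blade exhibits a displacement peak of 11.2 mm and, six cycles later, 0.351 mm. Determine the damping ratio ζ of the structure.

Logarithmic decrement δ = (1/n)·ln(x₀/x_n) = (1/6)·ln(11.2/0.351) = (1/6)·ln(31.91) = 0.5771.
ζ = δ/√(4π² + δ²) = 0.5771/√(39.48 + 0.333) = 0.5771/6.310 = 0.09147.

0.0915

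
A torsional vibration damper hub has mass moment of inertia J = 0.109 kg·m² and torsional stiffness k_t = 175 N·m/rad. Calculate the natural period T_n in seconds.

ω_n = √(k_t/J) = √(175/0.109) = √1606 = 40.07 rad/s.
T_n = 2π/ω_n = 6.283/40.07 = 0.1568 s.

0.157 s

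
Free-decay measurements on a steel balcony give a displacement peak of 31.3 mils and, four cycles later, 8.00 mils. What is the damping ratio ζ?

Logarithmic decrement δ = (1/n)·ln(x₀/x_n) = (1/4)·ln(31.3/8.00) = (1/4)·ln(3.913) = 0.3410.
ζ = δ/√(4π² + δ²) = 0.3410/√(39.48 + 0.116) = 0.3410/6.292 = 0.05420.

0.0542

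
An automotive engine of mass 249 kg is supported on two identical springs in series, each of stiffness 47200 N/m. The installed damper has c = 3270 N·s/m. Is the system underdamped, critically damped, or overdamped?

Series springs: 1/k_eq = 2/47200, so k_eq = 47200/2 = 23600 N/m.
c_c = 2√(k_eq·m) = 4848 N·s/m; ζ = c/c_c = 3270/4848 = 0.674.
Since ζ < 1 the system is underdamped.

underdamped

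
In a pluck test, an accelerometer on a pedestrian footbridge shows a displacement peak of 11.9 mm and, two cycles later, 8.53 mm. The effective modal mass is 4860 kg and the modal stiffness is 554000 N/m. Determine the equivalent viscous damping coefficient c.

2750 N·s/m

Logarithmic decrement δ = (1/n)·ln(x₀/x_n) = (1/2)·ln(11.9/8.53) = (1/2)·ln(1.395) = 0.1665.
ζ = δ/√(4π² + δ²) = 0.1665/√(39.48 + 0.0277) = 0.1665/6.285 = 0.02649.
c = ζ · 2√(km) = 0.02649 × 2√(554000 × 4860) = 0.02649 × 103800 = 2749 N·s/m.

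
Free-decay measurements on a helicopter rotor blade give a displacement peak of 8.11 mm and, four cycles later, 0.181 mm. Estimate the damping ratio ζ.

Logarithmic decrement δ = (1/n)·ln(x₀/x_n) = (1/4)·ln(8.11/0.181) = (1/4)·ln(44.81) = 0.9506.
ζ = δ/√(4π² + δ²) = 0.9506/√(39.48 + 0.904) = 0.9506/6.355 = 0.1496.

0.150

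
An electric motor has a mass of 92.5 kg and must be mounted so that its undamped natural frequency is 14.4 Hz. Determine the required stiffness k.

757000 N/m

ω_n = 2πf_n = 2π × 14.4 = 90.48 rad/s.
k = m·ω_n² = 92.5 × 90.48² = 92.5 × 8186 = 757200 N/m.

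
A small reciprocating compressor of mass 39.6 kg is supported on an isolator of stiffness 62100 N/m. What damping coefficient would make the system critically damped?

3140 N·s/m

c_c = 2√(k·m) = 2√(62100 × 39.6) = 2 × 1568 = 3136 N·s/m.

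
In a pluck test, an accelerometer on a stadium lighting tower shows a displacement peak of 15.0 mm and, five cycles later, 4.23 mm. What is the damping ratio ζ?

0.0403

Logarithmic decrement δ = (1/n)·ln(x₀/x_n) = (1/5)·ln(15.0/4.23) = (1/5)·ln(3.546) = 0.2532.
ζ = δ/√(4π² + δ²) = 0.2532/√(39.48 + 0.0641) = 0.2532/6.288 = 0.04026.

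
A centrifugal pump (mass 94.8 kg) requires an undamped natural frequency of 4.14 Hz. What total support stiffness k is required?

64100 N/m

ω_n = 2πf_n = 2π × 4.14 = 26.01 rad/s.
k = m·ω_n² = 94.8 × 26.01² = 94.8 × 676.6 = 64150 N/m.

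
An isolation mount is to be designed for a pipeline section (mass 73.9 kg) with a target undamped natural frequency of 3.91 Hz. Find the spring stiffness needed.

ω_n = 2πf_n = 2π × 3.91 = 24.57 rad/s.
k = m·ω_n² = 73.9 × 24.57² = 73.9 × 603.5 = 44600 N/m.

44600 N/m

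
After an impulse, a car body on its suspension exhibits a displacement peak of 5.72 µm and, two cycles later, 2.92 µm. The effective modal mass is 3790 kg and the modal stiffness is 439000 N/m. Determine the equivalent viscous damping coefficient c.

Logarithmic decrement δ = (1/n)·ln(x₀/x_n) = (1/2)·ln(5.72/2.92) = (1/2)·ln(1.959) = 0.3362.
ζ = δ/√(4π² + δ²) = 0.3362/√(39.48 + 0.113) = 0.3362/6.292 = 0.05343.
c = ζ · 2√(km) = 0.05343 × 2√(439000 × 3790) = 0.05343 × 81580 = 4359 N·s/m.

4360 N·s/m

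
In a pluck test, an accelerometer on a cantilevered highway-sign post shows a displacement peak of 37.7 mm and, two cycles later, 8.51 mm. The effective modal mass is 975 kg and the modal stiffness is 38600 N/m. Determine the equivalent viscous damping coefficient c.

Logarithmic decrement δ = (1/n)·ln(x₀/x_n) = (1/2)·ln(37.7/8.51) = (1/2)·ln(4.430) = 0.7442.
ζ = δ/√(4π² + δ²) = 0.7442/√(39.48 + 0.554) = 0.7442/6.327 = 0.1176.
c = ζ · 2√(km) = 0.1176 × 2√(38600 × 975) = 0.1176 × 12270 = 1443 N·s/m.

1440 N·s/m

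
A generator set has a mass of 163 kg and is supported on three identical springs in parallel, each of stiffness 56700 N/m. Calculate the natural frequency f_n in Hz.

Parallel springs add: k_eq = 3 × 56700 = 170100 N/m.
ω_n = √(k_eq/m) = √(170100/163) = √1044 = 32.30 rad/s.
f_n = ω_n/(2π) = 32.30/6.283 = 5.141 Hz.

5.14 Hz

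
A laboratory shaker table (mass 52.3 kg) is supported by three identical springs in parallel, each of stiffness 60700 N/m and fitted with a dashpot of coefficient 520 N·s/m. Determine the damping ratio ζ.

Parallel springs add: k_eq = 3 × 60700 = 182100 N/m.
ω_n = √(k_eq/m) = √(182100/52.3) = 59.01 rad/s.
Critical damping c_c = 2√(k_eq·m) = 2√(182100 × 52.3) = 6172 N·s/m, so ζ = c/c_c = 520/6172 = 0.08425.

0.0842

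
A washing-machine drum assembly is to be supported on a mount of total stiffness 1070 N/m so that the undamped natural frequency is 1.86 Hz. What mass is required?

7.83 kg

ω_n = 2πf_n = 2π × 1.86 = 11.69 rad/s.
m = k/ω_n² = 1070/11.69² = 1070/136.6 = 7.834 kg.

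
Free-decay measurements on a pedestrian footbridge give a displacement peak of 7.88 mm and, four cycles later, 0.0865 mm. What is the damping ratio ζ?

0.177

Logarithmic decrement δ = (1/n)·ln(x₀/x_n) = (1/4)·ln(7.88/0.0865) = (1/4)·ln(91.10) = 1.128.
ζ = δ/√(4π² + δ²) = 1.128/√(39.48 + 1.27) = 1.128/6.384 = 0.1767.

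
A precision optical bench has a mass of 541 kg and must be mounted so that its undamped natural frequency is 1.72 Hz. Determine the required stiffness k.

63200 N/m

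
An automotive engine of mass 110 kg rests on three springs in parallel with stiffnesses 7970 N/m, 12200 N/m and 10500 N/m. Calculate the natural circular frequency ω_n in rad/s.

16.7 rad/s

Parallel springs add: k_eq = 7970 + 12200 + 10500 = 30670 N/m.
ω_n = √(k_eq/m) = √(30670/110) = √278.8 = 16.70 rad/s.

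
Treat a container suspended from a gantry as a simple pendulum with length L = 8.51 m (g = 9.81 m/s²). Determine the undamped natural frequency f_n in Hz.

For a simple pendulum ω_n = √(g/L) = √(9.81/8.51) = √1.153 = 1.074 rad/s.
f_n = ω_n/(2π) = 1.074/6.283 = 0.1709 Hz.

0.171 Hz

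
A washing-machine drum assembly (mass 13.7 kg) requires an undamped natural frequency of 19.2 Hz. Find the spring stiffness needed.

ω_n = 2πf_n = 2π × 19.2 = 120.6 rad/s.
k = m·ω_n² = 13.7 × 120.6² = 13.7 × 14550 = 199400 N/m.

199000 N/m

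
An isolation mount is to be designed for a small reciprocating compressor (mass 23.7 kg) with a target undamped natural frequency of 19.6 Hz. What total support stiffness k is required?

ω_n = 2πf_n = 2π × 19.6 = 123.2 rad/s.
k = m·ω_n² = 23.7 × 123.2² = 23.7 × 15170 = 359400 N/m.

359000 N/m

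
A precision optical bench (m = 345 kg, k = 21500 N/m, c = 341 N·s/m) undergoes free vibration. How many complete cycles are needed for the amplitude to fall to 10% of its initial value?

ζ = c/(2√(km)) = 341/(2√(21500 × 345)) = 341/5447 = 0.06260.
Logarithmic decrement δ = 2πζ/√(1 − ζ²) = 2π × 0.06260/√(1 − 0.00392) = 0.3941.
x_n/x₀ = e^(−nδ) ≤ 0.1; take ln: n ≥ ln(1/0.1)/δ = 2.303/0.3941 = 5.842.
So 6 complete cycles are required.

6 cycles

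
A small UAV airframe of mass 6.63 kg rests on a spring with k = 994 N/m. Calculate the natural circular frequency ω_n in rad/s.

12.2 rad/s

ω_n = √(k/m) = √(994.0/6.63) = √149.9 = 12.24 rad/s.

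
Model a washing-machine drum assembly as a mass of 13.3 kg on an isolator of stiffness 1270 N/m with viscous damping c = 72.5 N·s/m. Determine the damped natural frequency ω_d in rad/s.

9.38 rad/s

ω_n = √(k/m) = √(1270/13.3) = 9.772 rad/s.
Critical damping c_c = 2√(k·m) = 2√(1270 × 13.3) = 259.9 N·s/m, so ζ = c/c_c = 72.5/259.9 = 0.2789.
ω_d = ω_n√(1 − ζ²) = 9.772 × √(1 − 0.0778) = 9.384 rad/s.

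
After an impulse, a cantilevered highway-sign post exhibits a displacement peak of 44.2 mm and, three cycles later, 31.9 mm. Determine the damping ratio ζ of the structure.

Logarithmic decrement δ = (1/n)·ln(x₀/x_n) = (1/3)·ln(44.2/31.9) = (1/3)·ln(1.386) = 0.1087.
ζ = δ/√(4π² + δ²) = 0.1087/√(39.48 + 0.0118) = 0.1087/6.284 = 0.01730.

0.0173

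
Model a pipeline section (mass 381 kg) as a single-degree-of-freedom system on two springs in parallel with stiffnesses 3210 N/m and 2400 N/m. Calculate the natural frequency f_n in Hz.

0.611 Hz

Parallel springs add: k_eq = 3210 + 2400 = 5610 N/m.
ω_n = √(k_eq/m) = √(5610/381) = √14.72 = 3.837 rad/s.
f_n = ω_n/(2π) = 3.837/6.283 = 0.6107 Hz.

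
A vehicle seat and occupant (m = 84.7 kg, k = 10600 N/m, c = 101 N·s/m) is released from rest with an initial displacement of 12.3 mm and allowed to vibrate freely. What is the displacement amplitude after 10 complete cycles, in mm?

0.430 mm

ζ = c/(2√(km)) = 101/(2√(10600 × 84.7)) = 101/1895 = 0.05330.
Logarithmic decrement δ = 2πζ/√(1 − ζ²) = 2π × 0.05330/√(1 − 0.00284) = 0.3353.
After n cycles, x_n/x₀ = e^(−nδ), so x_10 = 12.3 × e^(−10 × 0.3353) = 12.3 × 0.03496 = 0.4300 mm.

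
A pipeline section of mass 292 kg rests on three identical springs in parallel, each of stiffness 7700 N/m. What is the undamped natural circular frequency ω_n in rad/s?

Parallel springs add: k_eq = 3 × 7700 = 23100 N/m.
ω_n = √(k_eq/m) = √(23100/292) = √79.11 = 8.894 rad/s.

8.89 rad/s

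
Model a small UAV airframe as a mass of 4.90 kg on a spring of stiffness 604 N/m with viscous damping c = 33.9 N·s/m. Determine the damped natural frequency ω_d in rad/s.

10.5 rad/s

ω_n = √(k/m) = √(604.0/4.90) = 11.10 rad/s.
Critical damping c_c = 2√(k·m) = 2√(604.0 × 4.90) = 108.8 N·s/m, so ζ = c/c_c = 33.9/108.8 = 0.3116.
ω_d = ω_n√(1 − ζ²) = 11.10 × √(1 − 0.0971) = 10.55 rad/s.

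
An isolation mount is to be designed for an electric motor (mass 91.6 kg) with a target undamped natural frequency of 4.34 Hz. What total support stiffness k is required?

ω_n = 2πf_n = 2π × 4.34 = 27.27 rad/s.
k = m·ω_n² = 91.6 × 27.27² = 91.6 × 743.6 = 68110 N/m.

68100 N/m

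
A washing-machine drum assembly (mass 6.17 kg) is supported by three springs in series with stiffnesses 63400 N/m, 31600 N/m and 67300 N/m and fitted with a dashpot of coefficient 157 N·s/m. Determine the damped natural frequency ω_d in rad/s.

Series springs: 1/k_eq = 1/63400 + 1/31600 + 1/67300 = 6.228×10^-5, so k_eq = 16060 N/m.
ω_n = √(k_eq/m) = √(16060/6.17) = 51.01 rad/s.
Critical damping c_c = 2√(k_eq·m) = 2√(16060 × 6.17) = 629.5 N·s/m, so ζ = c/c_c = 157/629.5 = 0.2494.
ω_d = ω_n√(1 − ζ²) = 51.01 × √(1 − 0.0622) = 49.40 rad/s.

49.4 rad/s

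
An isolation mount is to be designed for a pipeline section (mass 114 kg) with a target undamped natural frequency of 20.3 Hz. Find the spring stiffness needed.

1850000 N/m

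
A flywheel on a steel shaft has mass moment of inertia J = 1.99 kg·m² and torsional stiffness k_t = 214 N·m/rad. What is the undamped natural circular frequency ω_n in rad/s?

10.4 rad/s

ω_n = √(k_t/J) = √(214/1.99) = √107.5 = 10.37 rad/s.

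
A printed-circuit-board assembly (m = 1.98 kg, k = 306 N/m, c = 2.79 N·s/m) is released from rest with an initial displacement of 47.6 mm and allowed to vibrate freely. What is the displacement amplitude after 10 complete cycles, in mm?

1.34 mm

ζ = c/(2√(km)) = 2.79/(2√(306 × 1.98)) = 2.79/49.23 = 0.05667.
Logarithmic decrement δ = 2πζ/√(1 − ζ²) = 2π × 0.05667/√(1 − 0.00321) = 0.3567.
After n cycles, x_n/x₀ = e^(−nδ), so x_10 = 47.6 × e^(−10 × 0.3567) = 47.6 × 0.02825 = 1.345 mm.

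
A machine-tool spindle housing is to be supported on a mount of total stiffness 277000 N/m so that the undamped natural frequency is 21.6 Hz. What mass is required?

ω_n = 2πf_n = 2π × 21.6 = 135.7 rad/s.
m = k/ω_n² = 277000/135.7² = 277000/18420 = 15.04 kg.

15.0 kg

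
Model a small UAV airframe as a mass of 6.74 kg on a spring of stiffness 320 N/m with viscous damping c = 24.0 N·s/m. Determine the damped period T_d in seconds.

ω_n = √(k/m) = √(320.0/6.74) = 6.890 rad/s.
Critical damping c_c = 2√(k·m) = 2√(320.0 × 6.74) = 92.88 N·s/m, so ζ = c/c_c = 24.0/92.88 = 0.2584.
ω_d = ω_n√(1 − ζ²) = 6.890 × √(1 − 0.0668) = 6.656 rad/s.
T_d = 2π/ω_d = 0.9439 s.

0.944 s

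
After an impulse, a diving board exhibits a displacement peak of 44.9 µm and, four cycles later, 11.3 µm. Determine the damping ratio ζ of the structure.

0.0548

Logarithmic decrement δ = (1/n)·ln(x₀/x_n) = (1/4)·ln(44.9/11.3) = (1/4)·ln(3.973) = 0.3449.
ζ = δ/√(4π² + δ²) = 0.3449/√(39.48 + 0.119) = 0.3449/6.293 = 0.05481.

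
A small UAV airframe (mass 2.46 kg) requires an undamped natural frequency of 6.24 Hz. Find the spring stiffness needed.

3780 N/m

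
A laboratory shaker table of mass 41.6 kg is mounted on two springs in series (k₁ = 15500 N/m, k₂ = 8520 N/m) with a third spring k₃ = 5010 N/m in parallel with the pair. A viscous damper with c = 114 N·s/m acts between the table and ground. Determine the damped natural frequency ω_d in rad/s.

15.8 rad/s

Series pair: k_s = k₁k₂/(k₁+k₂) = (15500)(8520)/(15500 + 8520) = 5498 N/m. In parallel with k₃: k_eq = 5498 + 5010 = 10510 N/m.
ω_n = √(k_eq/m) = √(10510/41.6) = 15.89 rad/s.
Critical damping c_c = 2√(k_eq·m) = 2√(10510 × 41.6) = 1322 N·s/m, so ζ = c/c_c = 114/1322 = 0.08621.
ω_d = ω_n√(1 − ζ²) = 15.89 × √(1 − 0.00743) = 15.83 rad/s.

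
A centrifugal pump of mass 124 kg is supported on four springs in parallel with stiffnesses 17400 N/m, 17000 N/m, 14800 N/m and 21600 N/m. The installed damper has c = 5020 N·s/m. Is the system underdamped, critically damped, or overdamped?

underdamped

Parallel springs add: k_eq = 17400 + 17000 + 14800 + 21600 = 70800 N/m.
c_c = 2√(k_eq·m) = 5926 N·s/m; ζ = c/c_c = 5020/5926 = 0.847.
Since ζ < 1 the system is underdamped.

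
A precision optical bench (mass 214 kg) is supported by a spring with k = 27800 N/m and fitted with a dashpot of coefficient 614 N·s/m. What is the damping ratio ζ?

ω_n = √(k/m) = √(27800/214) = 11.40 rad/s.
Critical damping c_c = 2√(k·m) = 2√(27800 × 214) = 4878 N·s/m, so ζ = c/c_c = 614/4878 = 0.1259.

0.126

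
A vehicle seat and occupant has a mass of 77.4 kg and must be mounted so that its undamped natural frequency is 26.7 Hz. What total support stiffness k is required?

2180000 N/m

ω_n = 2πf_n = 2π × 26.7 = 167.8 rad/s.
k = m·ω_n² = 77.4 × 167.8² = 77.4 × 28140 = 2178000 N/m.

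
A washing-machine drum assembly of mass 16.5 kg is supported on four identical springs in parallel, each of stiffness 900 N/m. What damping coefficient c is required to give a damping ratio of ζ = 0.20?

Parallel springs add: k_eq = 4 × 900 = 3600 N/m.
c_c = 2√(k_eq·m) = 2√(3600 × 16.5) = 487.4 N·s/m.
c = ζ·c_c = 0.20 × 487.4 = 97.49 N·s/m.

97.5 N·s/m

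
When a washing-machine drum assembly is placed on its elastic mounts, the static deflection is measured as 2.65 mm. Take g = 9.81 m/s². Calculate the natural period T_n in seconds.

0.103 s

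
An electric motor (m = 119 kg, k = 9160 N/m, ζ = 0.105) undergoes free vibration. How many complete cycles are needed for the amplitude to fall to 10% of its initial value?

4 cycles

Logarithmic decrement δ = 2πζ/√(1 − ζ²) = 2π × 0.1050/√(1 − 0.0110) = 0.6634.
x_n/x₀ = e^(−nδ) ≤ 0.1; take ln: n ≥ ln(1/0.1)/δ = 2.303/0.6634 = 3.471.
So 4 complete cycles are required.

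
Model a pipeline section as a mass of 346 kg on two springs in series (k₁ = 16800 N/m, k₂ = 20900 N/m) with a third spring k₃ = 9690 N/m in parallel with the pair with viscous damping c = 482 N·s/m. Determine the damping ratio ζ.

0.0940

Series pair: k_s = k₁k₂/(k₁+k₂) = (16800)(20900)/(16800 + 20900) = 9314 N/m. In parallel with k₃: k_eq = 9314 + 9690 = 19000 N/m.
ω_n = √(k_eq/m) = √(19000/346) = 7.411 rad/s.
Critical damping c_c = 2√(k_eq·m) = 2√(19000 × 346) = 5128 N·s/m, so ζ = c/c_c = 482/5128 = 0.09399.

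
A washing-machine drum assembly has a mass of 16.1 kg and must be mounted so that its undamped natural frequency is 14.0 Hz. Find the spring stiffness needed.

ω_n = 2πf_n = 2π × 14.0 = 87.96 rad/s.
k = m·ω_n² = 16.1 × 87.96² = 16.1 × 7738 = 124600 N/m.

125000 N/m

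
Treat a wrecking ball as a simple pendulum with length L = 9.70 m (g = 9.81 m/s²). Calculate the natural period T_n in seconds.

6.25 s

For a simple pendulum ω_n = √(g/L) = √(9.81/9.70) = √1.011 = 1.006 rad/s.
T_n = 2π/ω_n = 6.283/1.006 = 6.248 s.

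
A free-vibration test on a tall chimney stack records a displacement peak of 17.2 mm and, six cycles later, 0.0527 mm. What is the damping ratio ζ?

0.152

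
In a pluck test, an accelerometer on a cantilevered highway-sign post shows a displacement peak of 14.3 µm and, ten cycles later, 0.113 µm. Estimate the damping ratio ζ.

0.0768

Logarithmic decrement δ = (1/n)·ln(x₀/x_n) = (1/10)·ln(14.3/0.113) = (1/10)·ln(126.5) = 0.4841.
ζ = δ/√(4π² + δ²) = 0.4841/√(39.48 + 0.234) = 0.4841/6.302 = 0.07681.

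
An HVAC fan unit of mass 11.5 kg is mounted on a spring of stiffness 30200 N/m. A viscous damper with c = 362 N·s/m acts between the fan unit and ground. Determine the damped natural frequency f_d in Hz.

ω_n = √(k/m) = √(30200/11.5) = 51.25 rad/s.
Critical damping c_c = 2√(k·m) = 2√(30200 × 11.5) = 1179 N·s/m, so ζ = c/c_c = 362/1179 = 0.3071.
ω_d = ω_n√(1 − ζ²) = 51.25 × √(1 − 0.0943) = 48.77 rad/s.
f_d = ω_d/(2π) = 7.762 Hz.

7.76 Hz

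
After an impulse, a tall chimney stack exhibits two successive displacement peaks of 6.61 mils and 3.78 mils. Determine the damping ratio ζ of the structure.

0.0886

Logarithmic decrement δ = (1/n)·ln(x₀/x_n) = (1/1)·ln(6.61/3.78) = (1/1)·ln(1.749) = 0.5589.
ζ = δ/√(4π² + δ²) = 0.5589/√(39.48 + 0.312) = 0.5589/6.308 = 0.08860.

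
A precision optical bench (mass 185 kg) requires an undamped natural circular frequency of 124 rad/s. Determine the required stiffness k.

2840000 N/m

k = m·ω_n² = 185 × 124.0² = 185 × 15380 = 2845000 N/m.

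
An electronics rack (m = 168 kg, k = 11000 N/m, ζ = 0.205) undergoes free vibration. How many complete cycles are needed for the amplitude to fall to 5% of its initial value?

Logarithmic decrement δ = 2πζ/√(1 − ζ²) = 2π × 0.2050/√(1 − 0.0420) = 1.316.
x_n/x₀ = e^(−nδ) ≤ 0.05; take ln: n ≥ ln(1/0.05)/δ = 2.996/1.316 = 2.276.
So 3 complete cycles are required.

3 cycles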